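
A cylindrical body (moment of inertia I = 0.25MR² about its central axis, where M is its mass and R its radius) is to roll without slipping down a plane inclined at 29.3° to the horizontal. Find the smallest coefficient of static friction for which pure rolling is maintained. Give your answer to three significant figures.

μ_min ≈ 0.112

The moment of inertia is 0.25MR², giving k ≡ I/(MR²) = 0.25.
Along the incline Mg sinθ − f = Ma, and torque about the center fR = Iα = kMR²(a/R) gives f = kMa.
These give a = g sinθ/(1+k) and the required friction f = kMg sinθ/(1+k).
With N = Mg cosθ, the no-slip condition f ≤ μN gives μ_min = f/N = k tanθ/(1+k).
μ_min = 0.25 × tan29.3° / 1.25 ≈ 0.112.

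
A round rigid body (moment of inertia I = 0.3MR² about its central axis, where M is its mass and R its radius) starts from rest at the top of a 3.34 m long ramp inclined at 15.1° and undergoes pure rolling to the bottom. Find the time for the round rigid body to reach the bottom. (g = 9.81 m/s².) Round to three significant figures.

For this body I = 0.3MR², i.e. k = I/(MR²) = 0.3.
Along the incline Mg sinθ − f = Ma, and torque about the center fR = Iα = kMR²(a/R) gives f = kMa.
Hence a = g sinθ/(1+k) = 9.81×sin15.1°/1.3 = 1.966 m/s².
With constant a from rest, t = √(2L/a) = √(2·3.34/1.966) ≈ 1.84 s.

t ≈ 1.84 s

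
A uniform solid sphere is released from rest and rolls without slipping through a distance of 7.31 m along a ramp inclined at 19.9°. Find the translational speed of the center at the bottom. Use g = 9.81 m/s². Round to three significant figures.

v ≈ 5.91 m/s

Here I = (2/5)MR², so the shape factor k = I/(MR²) = 0.4.
Since it rolls without slipping, ω = v/R and KE = ½Mv² + ½Iω² = ½(1+k)Mv² = (7/10)Mv².
The vertical drop is h = L sinθ = 7.31 × sin19.9° = 2.488 m.
Setting Mgh = (7/10)Mv² gives v = √(2gh/(1+k)) = √(2·9.81·2.488/1.4) ≈ 5.91 m/s.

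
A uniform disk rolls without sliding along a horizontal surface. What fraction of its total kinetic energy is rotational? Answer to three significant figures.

Here I = (1/2)MR², so the shape factor k = I/(MR²) = 0.5.
Since ω = v/R, the translational part is ½Mv² and the rotational part is ½I(v/R)² = ½kMv²; the total is ½(1+k)Mv².
The rotational fraction is therefore k/(1+k) = 0.5/1.5 ≈ 0.333.

fraction ≈ 0.333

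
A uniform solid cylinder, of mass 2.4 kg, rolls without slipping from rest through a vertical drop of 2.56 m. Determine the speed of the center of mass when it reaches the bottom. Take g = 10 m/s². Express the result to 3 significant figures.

Here I = (1/2)MR², so the shape factor k = I/(MR²) = 0.5.
Rolling without slipping gives ω = v/R, so the total kinetic energy is ½Mv² + ½Iω² = ½(1+k)Mv² = (3/4)Mv².
Energy conservation: Mgh = (3/4)Mv², so v = √(2gh/(1+k)) = √(2 × 10 × 2.56 / 1.5) ≈ 5.84 m/s.

v ≈ 5.84 m/s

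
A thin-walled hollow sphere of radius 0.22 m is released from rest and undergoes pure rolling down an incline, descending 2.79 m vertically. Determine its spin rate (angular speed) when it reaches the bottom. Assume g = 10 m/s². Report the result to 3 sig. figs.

ω ≈ 26.3 rad/s

For this body I = (2/3)MR², i.e. k = I/(MR²) = 2/3.
Rolling without slipping gives ω = v/R, so the total kinetic energy is ½Mv² + ½Iω² = ½(1+k)Mv² = (5/6)Mv².
Energy conservation Mgh = ½(1+k)Mv² gives v = √(2gh/(1+k)) = √(2 × 10 × 2.79 / 1.667) = 5.786 m/s.
Then ω = v/R = 5.786 / 0.22 ≈ 26.3 rad/s.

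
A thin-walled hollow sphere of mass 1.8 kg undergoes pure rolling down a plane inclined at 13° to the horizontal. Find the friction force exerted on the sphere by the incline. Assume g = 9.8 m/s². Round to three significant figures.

The moment of inertia is (2/3)MR², giving k ≡ I/(MR²) = 2/3.
Newton's second law down the slope: Mg sinθ − f = Ma. The torque equation fR = Iα (with α = a/R) gives f = kMa.
Combining, a = g sinθ/(1+k) and f = kMa = kMg sinθ/(1+k).
f = (2/3) × 1.8 × 9.8 × sin13° / 1.667 ≈ 1.59 N.

f ≈ 1.59 N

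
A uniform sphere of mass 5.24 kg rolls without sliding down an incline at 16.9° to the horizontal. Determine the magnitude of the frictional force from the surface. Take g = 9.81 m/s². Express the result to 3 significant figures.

f ≈ 4.27 N

With I = (2/5)MR², the ratio k = I/(MR²) is 0.4.
Along the incline Mg sinθ − f = Ma, and torque about the center fR = Iα = kMR²(a/R) gives f = kMa.
Combining, a = g sinθ/(1+k) and f = kMa = kMg sinθ/(1+k).
f = 0.4 × 5.24 × 9.81 × sin16.9° / 1.4 ≈ 4.27 N.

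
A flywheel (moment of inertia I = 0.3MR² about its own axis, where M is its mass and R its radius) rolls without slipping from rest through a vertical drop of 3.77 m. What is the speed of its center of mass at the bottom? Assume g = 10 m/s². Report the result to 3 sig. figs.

For this body I = 0.3MR², i.e. k = I/(MR²) = 0.3.
Pure rolling means v = ωR; then KE = ½Mv² + ½I(v/R)² = ½(1+k)Mv² = (13/20)Mv².
Setting Mgh = (13/20)Mv² gives v = √(2gh/(1+k)) = √(2·10·3.77/1.3) ≈ 7.62 m/s.

v ≈ 7.62 m/s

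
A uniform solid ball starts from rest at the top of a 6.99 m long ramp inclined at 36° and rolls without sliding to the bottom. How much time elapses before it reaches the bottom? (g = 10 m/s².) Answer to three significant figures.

With I = (2/5)MR², the ratio k = I/(MR²) is 0.4.
Newton's second law down the slope: Mg sinθ − f = Ma. The torque equation fR = Iα (with α = a/R) gives f = kMa.
Hence a = g sinθ/(1+k) = 10×sin36°/1.4 = 4.198 m/s².
Starting from rest, L = ½at², so t = √(2L/a) = √(2×6.99/4.198) ≈ 1.82 s.

t ≈ 1.82 s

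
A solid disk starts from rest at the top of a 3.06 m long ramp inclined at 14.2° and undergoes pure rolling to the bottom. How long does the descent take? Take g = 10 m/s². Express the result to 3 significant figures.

The moment of inertia is (1/2)MR², giving k ≡ I/(MR²) = 0.5.
Along the incline Mg sinθ − f = Ma, and torque about the center fR = Iα = kMR²(a/R) gives f = kMa.
Hence a = g sinθ/(1+k) = 10×sin14.2°/1.5 = 1.635 m/s².
With constant a from rest, t = √(2L/a) = √(2·3.06/1.635) ≈ 1.93 s.

t ≈ 1.93 s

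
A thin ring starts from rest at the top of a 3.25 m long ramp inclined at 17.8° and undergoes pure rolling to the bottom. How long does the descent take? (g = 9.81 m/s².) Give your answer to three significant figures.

t ≈ 2.08 s

The moment of inertia is MR², giving k ≡ I/(MR²) = 1.
Translational: Mg sinθ − f = Ma. Rotational about the CM: fR = Iα = kMRa, so f = kMa.
Hence a = g sinθ/(1+k) = 9.81×sin17.8°/2 = 1.499 m/s².
With constant a from rest, t = √(2L/a) = √(2·3.25/1.499) ≈ 2.08 s.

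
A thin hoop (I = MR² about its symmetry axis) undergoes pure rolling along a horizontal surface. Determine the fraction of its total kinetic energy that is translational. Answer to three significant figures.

fraction ≈ 0.500

With I = MR², the ratio k = I/(MR²) is 1.
With ω = v/R, KE_trans = ½Mv² and KE_rot = ½Iω² = ½kMv², so KE_total = ½(1+k)Mv².
The translational fraction is therefore 1/(1+k) = 1/2 ≈ 0.500.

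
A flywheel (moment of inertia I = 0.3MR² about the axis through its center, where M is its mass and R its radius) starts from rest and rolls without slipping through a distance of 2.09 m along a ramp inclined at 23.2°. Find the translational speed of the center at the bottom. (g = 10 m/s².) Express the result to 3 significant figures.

v ≈ 3.56 m/s

For this body I = 0.3MR², i.e. k = I/(MR²) = 0.3.
Rolling without slipping gives ω = v/R, so the total kinetic energy is ½Mv² + ½Iω² = ½(1+k)Mv² = (13/20)Mv².
The vertical drop is h = L sinθ = 2.09 × sin23.2° = 0.8233 m.
Setting Mgh = (13/20)Mv² gives v = √(2gh/(1+k)) = √(2·10·0.8233/1.3) ≈ 3.56 m/s.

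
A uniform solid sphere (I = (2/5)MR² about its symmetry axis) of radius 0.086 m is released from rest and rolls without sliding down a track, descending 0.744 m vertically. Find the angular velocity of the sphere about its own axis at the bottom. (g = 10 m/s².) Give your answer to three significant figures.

Here I = (2/5)MR², so the shape factor k = I/(MR²) = 0.4.
Pure rolling means v = ωR; then KE = ½Mv² + ½I(v/R)² = ½(1+k)Mv² = (7/10)Mv².
Energy conservation Mgh = ½(1+k)Mv² gives v = √(2gh/(1+k)) = √(2 × 10 × 0.744 / 1.4) = 3.26 m/s.
Then ω = v/R = 3.26 / 0.086 ≈ 37.9 rad/s.

ω ≈ 37.9 rad/s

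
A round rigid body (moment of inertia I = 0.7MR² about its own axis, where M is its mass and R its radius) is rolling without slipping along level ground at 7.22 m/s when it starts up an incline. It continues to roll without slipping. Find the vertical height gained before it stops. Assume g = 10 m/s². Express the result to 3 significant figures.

With I = 0.7MR², the ratio k = I/(MR²) is 0.7.
Pure rolling means v = ωR; then KE = ½Mv² + ½I(v/R)² = ½(1+k)Mv² = (17/20)Mv².
All of this converts to potential energy at the highest point: (17/20)Mv₀² = Mgh.
Thus h = (1+k)v₀²/(2g) = 1.7 × 7.22² / (2 × 10) ≈ 4.43 m.

h ≈ 4.43 m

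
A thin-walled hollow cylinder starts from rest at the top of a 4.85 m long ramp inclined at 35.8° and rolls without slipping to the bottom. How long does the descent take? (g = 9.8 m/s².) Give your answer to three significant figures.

Here I = MR², so the shape factor k = I/(MR²) = 1.
Newton's second law down the slope: Mg sinθ − f = Ma. The torque equation fR = Iα (with α = a/R) gives f = kMa.
Hence a = g sinθ/(1+k) = 9.8×sin35.8°/2 = 2.866 m/s².
With constant a from rest, t = √(2L/a) = √(2·4.85/2.866) ≈ 1.84 s.

t ≈ 1.84 s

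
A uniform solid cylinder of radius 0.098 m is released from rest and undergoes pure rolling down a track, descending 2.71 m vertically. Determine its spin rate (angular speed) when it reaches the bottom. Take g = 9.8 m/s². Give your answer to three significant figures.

ω ≈ 60.7 rad/s

For this body I = (1/2)MR², i.e. k = I/(MR²) = 0.5.
Since it rolls without slipping, ω = v/R and KE = ½Mv² + ½Iω² = ½(1+k)Mv² = (3/4)Mv².
Energy conservation Mgh = ½(1+k)Mv² gives v = √(2gh/(1+k)) = √(2 × 9.8 × 2.71 / 1.5) = 5.951 m/s.
Then ω = v/R = 5.951 / 0.098 ≈ 60.7 rad/s.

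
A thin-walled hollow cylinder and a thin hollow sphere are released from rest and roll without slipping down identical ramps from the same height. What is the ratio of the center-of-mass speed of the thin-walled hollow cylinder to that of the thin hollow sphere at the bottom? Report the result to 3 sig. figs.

v_ratio ≈ 0.913

Each satisfies Mgh = ½(1+k)Mv² with k = I/(MR²), so v ∝ 1/√(1+k).
For the thin-walled hollow cylinder k = 1; for the thin hollow sphere k = 2/3.
v₁/v₂ = √((1+k₂)/(1+k₁)) = √(1.667/2) ≈ 0.913.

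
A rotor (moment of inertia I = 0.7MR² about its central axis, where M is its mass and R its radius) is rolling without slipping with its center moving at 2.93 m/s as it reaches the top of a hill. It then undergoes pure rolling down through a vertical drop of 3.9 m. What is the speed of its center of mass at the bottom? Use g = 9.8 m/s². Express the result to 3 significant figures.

The moment of inertia is 0.7MR², giving k ≡ I/(MR²) = 0.7.
Rolling without slipping gives ω = v/R, so the total kinetic energy is ½Mv² + ½Iω² = ½(1+k)Mv² = (17/20)Mv².
Energy conservation: (17/20)Mv₀² + Mgh = (17/20)Mv², so v² = v₀² + 2gh/(1+k).
v = √(2.93² + 2×9.8×3.9/1.7) = √53.55 ≈ 7.32 m/s.

v ≈ 7.32 m/s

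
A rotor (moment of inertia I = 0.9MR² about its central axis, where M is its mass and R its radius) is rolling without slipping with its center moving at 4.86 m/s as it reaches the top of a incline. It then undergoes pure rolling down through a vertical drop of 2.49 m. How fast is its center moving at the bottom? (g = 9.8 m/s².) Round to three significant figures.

v ≈ 7.02 m/s

The moment of inertia is 0.9MR², giving k ≡ I/(MR²) = 0.9.
Rolling without slipping gives ω = v/R, so the total kinetic energy is ½Mv² + ½Iω² = ½(1+k)Mv² = (19/20)Mv².
Energy conservation: (19/20)Mv₀² + Mgh = (19/20)Mv², so v² = v₀² + 2gh/(1+k).
v = √(4.86² + 2×9.8×2.49/1.9) = √49.31 ≈ 7.02 m/s.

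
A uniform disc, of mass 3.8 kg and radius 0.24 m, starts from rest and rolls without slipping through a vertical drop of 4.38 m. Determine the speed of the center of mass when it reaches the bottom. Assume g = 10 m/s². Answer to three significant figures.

Here I = (1/2)MR², so the shape factor k = I/(MR²) = 0.5.
The rolling condition ω = v/R makes the rotational term ½I(v/R)² = ½kMv², so KE_total = ½(1+k)Mv² = (3/4)Mv².
Setting Mgh = (3/4)Mv² gives v = √(2gh/(1+k)) = √(2·10·4.38/1.5) ≈ 7.64 m/s.

v ≈ 7.64 m/s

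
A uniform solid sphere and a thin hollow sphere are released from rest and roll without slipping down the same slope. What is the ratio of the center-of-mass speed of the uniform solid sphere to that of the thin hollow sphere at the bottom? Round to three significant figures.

Each satisfies Mgh = ½(1+k)Mv² with k = I/(MR²), so v ∝ 1/√(1+k).
For the uniform solid sphere k = 0.4; for the thin hollow sphere k = 2/3.
v₁/v₂ = √((1+k₂)/(1+k₁)) = √(1.667/1.4) ≈ 1.09.

v_ratio ≈ 1.09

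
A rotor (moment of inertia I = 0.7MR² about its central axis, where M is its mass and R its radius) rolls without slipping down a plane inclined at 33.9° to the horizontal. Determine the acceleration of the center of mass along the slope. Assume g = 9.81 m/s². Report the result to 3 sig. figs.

a ≈ 3.22 m/s²

The moment of inertia is 0.7MR², giving k ≡ I/(MR²) = 0.7.
Along the incline Mg sinθ − f = Ma, and torque about the center fR = Iα = kMR²(a/R) gives f = kMa.
Eliminating f: Mg sinθ = (1+k)Ma, so a = g sinθ/(1+k) = 9.81 × sin33.9° / 1.7 ≈ 3.22 m/s².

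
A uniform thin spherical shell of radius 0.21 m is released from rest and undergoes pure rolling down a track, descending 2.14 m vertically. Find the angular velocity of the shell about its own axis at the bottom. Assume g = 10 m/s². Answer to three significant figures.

ω ≈ 24.1 rad/s

The moment of inertia is (2/3)MR², giving k ≡ I/(MR²) = 2/3.
Pure rolling means v = ωR; then KE = ½Mv² + ½I(v/R)² = ½(1+k)Mv² = (5/6)Mv².
Energy conservation Mgh = ½(1+k)Mv² gives v = √(2gh/(1+k)) = √(2 × 10 × 2.14 / 1.667) = 5.068 m/s.
The angular speed follows from ω = v/R = 5.068/0.21 ≈ 24.1 rad/s.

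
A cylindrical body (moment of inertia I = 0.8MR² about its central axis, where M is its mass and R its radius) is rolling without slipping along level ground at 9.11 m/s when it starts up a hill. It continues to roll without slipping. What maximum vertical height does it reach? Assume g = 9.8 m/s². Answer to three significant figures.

Here I = 0.8MR², so the shape factor k = I/(MR²) = 0.8.
Since it rolls without slipping, ω = v/R and KE = ½Mv² + ½Iω² = ½(1+k)Mv² = (9/10)Mv².
All of this converts to potential energy at the highest point: (9/10)Mv₀² = Mgh.
Thus h = (1+k)v₀²/(2g) = 1.8 × 9.11² / (2 × 9.8) ≈ 7.62 m.

h ≈ 7.62 m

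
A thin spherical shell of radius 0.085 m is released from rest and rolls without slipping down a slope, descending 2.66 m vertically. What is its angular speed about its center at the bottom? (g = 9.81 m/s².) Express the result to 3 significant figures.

ω ≈ 65.8 rad/s

For this body I = (2/3)MR², i.e. k = I/(MR²) = 2/3.
Rolling without slipping gives ω = v/R, so the total kinetic energy is ½Mv² + ½Iω² = ½(1+k)Mv² = (5/6)Mv².
Energy conservation Mgh = ½(1+k)Mv² gives v = √(2gh/(1+k)) = √(2 × 9.81 × 2.66 / 1.667) = 5.596 m/s.
The angular speed follows from ω = v/R = 5.596/0.085 ≈ 65.8 rad/s.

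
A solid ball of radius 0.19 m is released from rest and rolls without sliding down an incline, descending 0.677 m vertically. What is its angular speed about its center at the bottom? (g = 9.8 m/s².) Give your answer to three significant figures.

ω ≈ 16.2 rad/s

For this body I = (2/5)MR², i.e. k = I/(MR²) = 0.4.
Pure rolling means v = ωR; then KE = ½Mv² + ½I(v/R)² = ½(1+k)Mv² = (7/10)Mv².
Energy conservation Mgh = ½(1+k)Mv² gives v = √(2gh/(1+k)) = √(2 × 9.8 × 0.677 / 1.4) = 3.079 m/s.
Then ω = v/R = 3.079 / 0.19 ≈ 16.2 rad/s.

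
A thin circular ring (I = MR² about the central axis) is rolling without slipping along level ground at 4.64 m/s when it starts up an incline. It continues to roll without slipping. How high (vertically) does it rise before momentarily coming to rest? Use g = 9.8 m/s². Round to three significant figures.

h ≈ 2.20 m

For this body I = MR², i.e. k = I/(MR²) = 1.
Pure rolling means v = ωR; then KE = ½Mv² + ½I(v/R)² = ½(1+k)Mv² = Mv².
At the top the kinetic energy is zero, so Mv₀² = Mgh.
Thus h = (1+k)v₀²/(2g) = 2 × 4.64² / (2 × 9.8) ≈ 2.20 m.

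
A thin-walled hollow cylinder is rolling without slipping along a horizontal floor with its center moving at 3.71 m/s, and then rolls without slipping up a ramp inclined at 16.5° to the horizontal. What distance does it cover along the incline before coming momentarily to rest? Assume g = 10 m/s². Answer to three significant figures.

d ≈ 4.85 m

Here I = MR², so the shape factor k = I/(MR²) = 1.
Pure rolling means v = ωR; then KE = ½Mv² + ½I(v/R)² = ½(1+k)Mv² = Mv².
Setting this equal to Mgh gives the vertical rise h = (1+k)v₀²/(2g) = 2×3.71²/(2×10) = 1.376 m.
The distance along the slope is d = h/sinθ = 1.376/sin16.5° ≈ 4.85 m.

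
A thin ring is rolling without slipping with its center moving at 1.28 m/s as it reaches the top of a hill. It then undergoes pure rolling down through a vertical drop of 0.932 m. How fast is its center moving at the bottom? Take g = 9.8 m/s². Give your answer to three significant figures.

v ≈ 3.28 m/s

With I = MR², the ratio k = I/(MR²) is 1.
Rolling without slipping gives ω = v/R, so the total kinetic energy is ½Mv² + ½Iω² = ½(1+k)Mv² = Mv².
Energy conservation: Mv₀² + Mgh = Mv², so v² = v₀² + 2gh/(1+k).
v = √(1.28² + 2×9.8×0.932/2) = √10.77 ≈ 3.28 m/s.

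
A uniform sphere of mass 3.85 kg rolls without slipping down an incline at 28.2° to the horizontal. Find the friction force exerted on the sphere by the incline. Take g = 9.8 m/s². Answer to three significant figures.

f ≈ 5.09 N

Here I = (2/5)MR², so the shape factor k = I/(MR²) = 0.4.
Newton's second law down the slope: Mg sinθ − f = Ma. The torque equation fR = Iα (with α = a/R) gives f = kMa.
Combining, a = g sinθ/(1+k) and f = kMa = kMg sinθ/(1+k).
f = 0.4 × 3.85 × 9.8 × sin28.2° / 1.4 ≈ 5.09 N.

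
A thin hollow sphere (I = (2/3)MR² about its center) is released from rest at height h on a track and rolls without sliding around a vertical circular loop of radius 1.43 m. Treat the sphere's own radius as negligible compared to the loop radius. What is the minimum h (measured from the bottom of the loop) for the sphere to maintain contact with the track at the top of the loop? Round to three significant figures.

The moment of inertia is (2/3)MR², giving k ≡ I/(MR²) = 2/3.
At the top, contact is just lost when gravity alone supplies the centripetal force: Mg = Mv_top²/r, i.e. v_top² = gr.
With ω = v/R, the kinetic energy at speed v is ½(1+k)Mv² = (5/6)Mv².
Energy conservation from release (height h) to the top (height 2r): Mgh = Mg(2r) + (5/6)M·gr.
Thus h_min = 2r + (1+k)r/2 = r(2 + 1.667/2) = 1.43 × 2.833 ≈ 4.05 m.

h_min ≈ 4.05 m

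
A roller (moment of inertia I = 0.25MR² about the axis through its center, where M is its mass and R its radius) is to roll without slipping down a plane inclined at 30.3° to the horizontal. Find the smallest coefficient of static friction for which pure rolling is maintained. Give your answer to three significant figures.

μ_min ≈ 0.117

With I = 0.25MR², the ratio k = I/(MR²) is 0.25.
Translational: Mg sinθ − f = Ma. Rotational about the CM: fR = Iα = kMRa, so f = kMa.
These give a = g sinθ/(1+k) and the required friction f = kMg sinθ/(1+k).
With N = Mg cosθ, the no-slip condition f ≤ μN gives μ_min = f/N = k tanθ/(1+k).
μ_min = 0.25 × tan30.3° / 1.25 ≈ 0.117.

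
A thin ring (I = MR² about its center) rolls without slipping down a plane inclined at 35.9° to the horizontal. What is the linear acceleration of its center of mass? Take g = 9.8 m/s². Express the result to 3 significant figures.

a ≈ 2.87 m/s²

For this body I = MR², i.e. k = I/(MR²) = 1.
Translational: Mg sinθ − f = Ma. Rotational about the CM: fR = Iα = kMRa, so f = kMa.
Eliminating f: Mg sinθ = (1+k)Ma, so a = g sinθ/(1+k) = 9.8 × sin35.9° / 2 ≈ 2.87 m/s².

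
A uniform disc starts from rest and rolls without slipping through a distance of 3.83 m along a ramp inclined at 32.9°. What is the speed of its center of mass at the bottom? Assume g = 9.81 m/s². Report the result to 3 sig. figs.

v ≈ 5.22 m/s

For this body I = (1/2)MR², i.e. k = I/(MR²) = 0.5.
Pure rolling means v = ωR; then KE = ½Mv² + ½I(v/R)² = ½(1+k)Mv² = (3/4)Mv².
The vertical drop is h = L sinθ = 3.83 × sin32.9° = 2.08 m.
Setting Mgh = (3/4)Mv² gives v = √(2gh/(1+k)) = √(2·9.81·2.08/1.5) ≈ 5.22 m/s.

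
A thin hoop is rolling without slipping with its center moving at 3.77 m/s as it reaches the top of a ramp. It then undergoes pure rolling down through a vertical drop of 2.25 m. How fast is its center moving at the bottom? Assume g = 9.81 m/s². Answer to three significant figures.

The moment of inertia is MR², giving k ≡ I/(MR²) = 1.
Since it rolls without slipping, ω = v/R and KE = ½Mv² + ½Iω² = ½(1+k)Mv² = Mv².
Conserving energy between top and bottom: Mv² = Mv₀² + Mgh, hence v² = v₀² + 2gh/(1+k).
v = √(3.77² + 2×9.81×2.25/2) = √36.29 ≈ 6.02 m/s.

v ≈ 6.02 m/s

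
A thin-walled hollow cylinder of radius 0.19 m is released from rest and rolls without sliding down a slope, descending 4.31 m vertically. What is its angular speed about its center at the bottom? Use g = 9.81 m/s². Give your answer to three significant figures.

ω ≈ 34.2 rad/s

For this body I = MR², i.e. k = I/(MR²) = 1.
Rolling without slipping gives ω = v/R, so the total kinetic energy is ½Mv² + ½Iω² = ½(1+k)Mv² = Mv².
Energy conservation Mgh = ½(1+k)Mv² gives v = √(2gh/(1+k)) = √(2 × 9.81 × 4.31 / 2) = 6.502 m/s.
The angular speed follows from ω = v/R = 6.502/0.19 ≈ 34.2 rad/s.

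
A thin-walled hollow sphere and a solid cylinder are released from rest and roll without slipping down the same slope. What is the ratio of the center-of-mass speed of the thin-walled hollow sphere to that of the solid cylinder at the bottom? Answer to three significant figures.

v_ratio ≈ 0.949

Each satisfies Mgh = ½(1+k)Mv² with k = I/(MR²), so v ∝ 1/√(1+k).
For the thin-walled hollow sphere k = 2/3; for the solid cylinder k = 0.5.
v₁/v₂ = √((1+k₂)/(1+k₁)) = √(1.5/1.667) ≈ 0.949.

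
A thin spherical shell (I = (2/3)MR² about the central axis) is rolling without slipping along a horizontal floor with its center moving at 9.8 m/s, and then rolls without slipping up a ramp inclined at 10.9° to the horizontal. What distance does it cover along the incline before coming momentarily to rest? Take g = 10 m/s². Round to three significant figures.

Here I = (2/3)MR², so the shape factor k = I/(MR²) = 2/3.
Pure rolling means v = ωR; then KE = ½Mv² + ½I(v/R)² = ½(1+k)Mv² = (5/6)Mv².
Setting this equal to Mgh gives the vertical rise h = (1+k)v₀²/(2g) = 1.667×9.8²/(2×10) = 8.003 m.
The distance along the slope is d = h/sinθ = 8.003/sin10.9° ≈ 42.3 m.

d ≈ 42.3 m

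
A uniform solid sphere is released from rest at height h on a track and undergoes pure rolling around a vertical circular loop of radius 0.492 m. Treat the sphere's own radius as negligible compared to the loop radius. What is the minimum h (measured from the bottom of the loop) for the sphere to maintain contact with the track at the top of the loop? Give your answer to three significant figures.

The moment of inertia is (2/5)MR², giving k ≡ I/(MR²) = 0.4.
At the top, contact is just lost when gravity alone supplies the centripetal force: Mg = Mv_top²/r, i.e. v_top² = gr.
With ω = v/R, the kinetic energy at speed v is ½(1+k)Mv² = (7/10)Mv².
Energy conservation from release (height h) to the top (height 2r): Mgh = Mg(2r) + (7/10)M·gr.
Thus h_min = 2r + (1+k)r/2 = r(2 + 1.4/2) = 0.492 × 2.7 ≈ 1.33 m.

h_min ≈ 1.33 m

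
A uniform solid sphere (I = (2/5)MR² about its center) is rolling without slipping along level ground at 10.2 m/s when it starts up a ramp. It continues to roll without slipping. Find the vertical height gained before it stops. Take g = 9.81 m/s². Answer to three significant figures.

With I = (2/5)MR², the ratio k = I/(MR²) is 0.4.
Pure rolling means v = ωR; then KE = ½Mv² + ½I(v/R)² = ½(1+k)Mv² = (7/10)Mv².
All of this converts to potential energy at the highest point: (7/10)Mv₀² = Mgh.
Thus h = (1+k)v₀²/(2g) = 1.4 × 10.2² / (2 × 9.81) ≈ 7.42 m.

h ≈ 7.42 m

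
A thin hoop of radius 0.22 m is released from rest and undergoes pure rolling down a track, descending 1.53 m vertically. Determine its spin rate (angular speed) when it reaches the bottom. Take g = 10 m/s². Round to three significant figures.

ω ≈ 17.8 rad/s

The moment of inertia is MR², giving k ≡ I/(MR²) = 1.
Since it rolls without slipping, ω = v/R and KE = ½Mv² + ½Iω² = ½(1+k)Mv² = Mv².
Energy conservation Mgh = ½(1+k)Mv² gives v = √(2gh/(1+k)) = √(2 × 10 × 1.53 / 2) = 3.912 m/s.
The angular speed follows from ω = v/R = 3.912/0.22 ≈ 17.8 rad/s.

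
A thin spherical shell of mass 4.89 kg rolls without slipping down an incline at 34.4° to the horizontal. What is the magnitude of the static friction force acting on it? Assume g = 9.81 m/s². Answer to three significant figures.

f ≈ 10.8 N

With I = (2/3)MR², the ratio k = I/(MR²) is 2/3.
Newton's second law down the slope: Mg sinθ − f = Ma. The torque equation fR = Iα (with α = a/R) gives f = kMa.
Combining, a = g sinθ/(1+k) and f = kMa = kMg sinθ/(1+k).
f = (2/3) × 4.89 × 9.81 × sin34.4° / 1.667 ≈ 10.8 N.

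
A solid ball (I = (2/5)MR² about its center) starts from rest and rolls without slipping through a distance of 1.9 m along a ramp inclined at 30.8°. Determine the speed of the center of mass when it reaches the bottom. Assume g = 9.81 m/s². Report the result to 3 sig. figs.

v ≈ 3.69 m/s

For this body I = (2/5)MR², i.e. k = I/(MR²) = 0.4.
Pure rolling means v = ωR; then KE = ½Mv² + ½I(v/R)² = ½(1+k)Mv² = (7/10)Mv².
The vertical drop is h = L sinθ = 1.9 × sin30.8° = 0.9729 m.
Setting Mgh = (7/10)Mv² gives v = √(2gh/(1+k)) = √(2·9.81·0.9729/1.4) ≈ 3.69 m/s.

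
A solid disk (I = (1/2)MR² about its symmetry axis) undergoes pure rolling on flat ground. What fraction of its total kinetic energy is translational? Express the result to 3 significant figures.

The moment of inertia is (1/2)MR², giving k ≡ I/(MR²) = 0.5.
With ω = v/R, KE_trans = ½Mv² and KE_rot = ½Iω² = ½kMv², so KE_total = ½(1+k)Mv².
The translational fraction is therefore 1/(1+k) = 1/1.5 ≈ 0.667.

fraction ≈ 0.667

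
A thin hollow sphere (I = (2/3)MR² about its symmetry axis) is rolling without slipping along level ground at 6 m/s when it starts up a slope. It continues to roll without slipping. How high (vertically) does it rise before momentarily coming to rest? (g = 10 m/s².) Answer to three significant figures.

Here I = (2/3)MR², so the shape factor k = I/(MR²) = 2/3.
Since it rolls without slipping, ω = v/R and KE = ½Mv² + ½Iω² = ½(1+k)Mv² = (5/6)Mv².
At the top the kinetic energy is zero, so (5/6)Mv₀² = Mgh.
Thus h = (1+k)v₀²/(2g) = 1.667 × 6² / (2 × 10) ≈ 3.00 m.

h ≈ 3.00 m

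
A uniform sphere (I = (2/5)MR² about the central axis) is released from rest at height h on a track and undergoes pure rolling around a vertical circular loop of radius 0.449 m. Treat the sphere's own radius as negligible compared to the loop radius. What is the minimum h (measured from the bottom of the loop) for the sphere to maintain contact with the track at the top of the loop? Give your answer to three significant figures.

Here I = (2/5)MR², so the shape factor k = I/(MR²) = 0.4.
At the top, contact is just lost when gravity alone supplies the centripetal force: Mg = Mv_top²/r, i.e. v_top² = gr.
With ω = v/R, the kinetic energy at speed v is ½(1+k)Mv² = (7/10)Mv².
Energy conservation from release (height h) to the top (height 2r): Mgh = Mg(2r) + (7/10)M·gr.
Thus h_min = 2r + (1+k)r/2 = r(2 + 1.4/2) = 0.449 × 2.7 ≈ 1.21 m.

h_min ≈ 1.21 m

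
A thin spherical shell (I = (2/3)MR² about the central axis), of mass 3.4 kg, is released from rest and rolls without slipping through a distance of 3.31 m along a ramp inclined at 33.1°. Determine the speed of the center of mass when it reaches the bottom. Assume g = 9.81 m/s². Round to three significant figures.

v ≈ 4.61 m/s

For this body I = (2/3)MR², i.e. k = I/(MR²) = 2/3.
Since it rolls without slipping, ω = v/R and KE = ½Mv² + ½Iω² = ½(1+k)Mv² = (5/6)Mv².
The vertical drop is h = L sinθ = 3.31 × sin33.1° = 1.808 m.
Energy conservation: Mgh = (5/6)Mv², so v = √(2gh/(1+k)) = √(2 × 9.81 × 1.808 / 1.667) ≈ 4.61 m/s.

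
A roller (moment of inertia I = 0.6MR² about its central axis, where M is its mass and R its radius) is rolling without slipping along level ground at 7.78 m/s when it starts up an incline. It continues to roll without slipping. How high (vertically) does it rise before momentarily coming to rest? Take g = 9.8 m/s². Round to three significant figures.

With I = 0.6MR², the ratio k = I/(MR²) is 0.6.
Pure rolling means v = ωR; then KE = ½Mv² + ½I(v/R)² = ½(1+k)Mv² = (4/5)Mv².
All of this converts to potential energy at the highest point: (4/5)Mv₀² = Mgh.
Thus h = (1+k)v₀²/(2g) = 1.6 × 7.78² / (2 × 9.8) ≈ 4.94 m.

h ≈ 4.94 m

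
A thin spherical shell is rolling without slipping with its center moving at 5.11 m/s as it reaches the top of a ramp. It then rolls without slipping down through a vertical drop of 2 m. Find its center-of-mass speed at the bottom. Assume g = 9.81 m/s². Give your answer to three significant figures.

The moment of inertia is (2/3)MR², giving k ≡ I/(MR²) = 2/3.
The rolling condition ω = v/R makes the rotational term ½I(v/R)² = ½kMv², so KE_total = ½(1+k)Mv² = (5/6)Mv².
Conserving energy between top and bottom: (5/6)Mv² = (5/6)Mv₀² + Mgh, hence v² = v₀² + 2gh/(1+k).
v = √(5.11² + 2×9.81×2/1.667) = √49.66 ≈ 7.05 m/s.

v ≈ 7.05 m/s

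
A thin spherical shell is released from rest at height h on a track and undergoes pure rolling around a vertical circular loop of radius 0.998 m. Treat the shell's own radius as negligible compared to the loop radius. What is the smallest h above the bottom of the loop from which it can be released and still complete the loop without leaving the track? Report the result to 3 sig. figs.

h_min ≈ 2.83 m

For this body I = (2/3)MR², i.e. k = I/(MR²) = 2/3.
At the top of the loop, the minimum-contact condition is Mg = Mv_top²/r, so v_top² = gr.
With ω = v/R, the kinetic energy at speed v is ½(1+k)Mv² = (5/6)Mv².
Energy conservation from release (height h) to the top (height 2r): Mgh = Mg(2r) + (5/6)M·gr.
Thus h_min = 2r + (1+k)r/2 = r(2 + 1.667/2) = 0.998 × 2.833 ≈ 2.83 m.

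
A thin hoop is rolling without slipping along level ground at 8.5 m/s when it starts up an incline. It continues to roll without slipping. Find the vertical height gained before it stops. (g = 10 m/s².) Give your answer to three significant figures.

h ≈ 7.23 m

For this body I = MR², i.e. k = I/(MR²) = 1.
Since it rolls without slipping, ω = v/R and KE = ½Mv² + ½Iω² = ½(1+k)Mv² = Mv².
At the top the kinetic energy is zero, so Mv₀² = Mgh.
Thus h = (1+k)v₀²/(2g) = 2 × 8.5² / (2 × 10) ≈ 7.23 m.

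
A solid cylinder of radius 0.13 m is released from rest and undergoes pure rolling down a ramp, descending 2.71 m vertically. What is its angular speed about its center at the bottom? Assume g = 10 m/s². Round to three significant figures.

ω ≈ 46.2 rad/s

With I = (1/2)MR², the ratio k = I/(MR²) is 0.5.
Since it rolls without slipping, ω = v/R and KE = ½Mv² + ½Iω² = ½(1+k)Mv² = (3/4)Mv².
Energy conservation Mgh = ½(1+k)Mv² gives v = √(2gh/(1+k)) = √(2 × 10 × 2.71 / 1.5) = 6.011 m/s.
The angular speed follows from ω = v/R = 6.011/0.13 ≈ 46.2 rad/s.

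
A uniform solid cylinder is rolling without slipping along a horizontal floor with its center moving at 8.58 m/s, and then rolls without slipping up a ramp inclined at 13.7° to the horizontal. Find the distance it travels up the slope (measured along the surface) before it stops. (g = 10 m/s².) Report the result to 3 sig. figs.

The moment of inertia is (1/2)MR², giving k ≡ I/(MR²) = 0.5.
The rolling condition ω = v/R makes the rotational term ½I(v/R)² = ½kMv², so KE_total = ½(1+k)Mv² = (3/4)Mv².
Setting this equal to Mgh gives the vertical rise h = (1+k)v₀²/(2g) = 1.5×8.58²/(2×10) = 5.521 m.
The distance along the slope is d = h/sinθ = 5.521/sin13.7° ≈ 23.3 m.

d ≈ 23.3 m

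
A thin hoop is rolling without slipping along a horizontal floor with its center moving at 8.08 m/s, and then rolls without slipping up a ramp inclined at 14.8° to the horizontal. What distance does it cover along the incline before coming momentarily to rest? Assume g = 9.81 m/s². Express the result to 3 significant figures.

d ≈ 26.1 m

Here I = MR², so the shape factor k = I/(MR²) = 1.
Rolling without slipping gives ω = v/R, so the total kinetic energy is ½Mv² + ½Iω² = ½(1+k)Mv² = Mv².
Setting this equal to Mgh gives the vertical rise h = (1+k)v₀²/(2g) = 2×8.08²/(2×9.81) = 6.655 m.
The distance along the slope is d = h/sinθ = 6.655/sin14.8° ≈ 26.1 m.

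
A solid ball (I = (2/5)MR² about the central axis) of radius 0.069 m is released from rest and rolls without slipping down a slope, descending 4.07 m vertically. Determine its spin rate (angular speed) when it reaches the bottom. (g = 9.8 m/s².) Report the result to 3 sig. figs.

ω ≈ 109 rad/s

The moment of inertia is (2/5)MR², giving k ≡ I/(MR²) = 0.4.
Pure rolling means v = ωR; then KE = ½Mv² + ½I(v/R)² = ½(1+k)Mv² = (7/10)Mv².
Energy conservation Mgh = ½(1+k)Mv² gives v = √(2gh/(1+k)) = √(2 × 9.8 × 4.07 / 1.4) = 7.549 m/s.
The angular speed follows from ω = v/R = 7.549/0.069 ≈ 109 rad/s.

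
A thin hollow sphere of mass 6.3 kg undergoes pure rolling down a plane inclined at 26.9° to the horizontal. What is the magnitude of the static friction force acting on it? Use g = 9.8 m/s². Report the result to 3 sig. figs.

f ≈ 11.2 N

For this body I = (2/3)MR², i.e. k = I/(MR²) = 2/3.
Newton's second law down the slope: Mg sinθ − f = Ma. The torque equation fR = Iα (with α = a/R) gives f = kMa.
Combining, a = g sinθ/(1+k) and f = kMa = kMg sinθ/(1+k).
f = (2/3) × 6.3 × 9.8 × sin26.9° / 1.667 ≈ 11.2 N.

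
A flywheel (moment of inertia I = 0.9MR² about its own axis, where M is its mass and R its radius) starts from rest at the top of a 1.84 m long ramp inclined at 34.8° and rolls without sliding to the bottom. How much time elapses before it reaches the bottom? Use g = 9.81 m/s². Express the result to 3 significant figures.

With I = 0.9MR², the ratio k = I/(MR²) is 0.9.
Newton's second law down the slope: Mg sinθ − f = Ma. The torque equation fR = Iα (with α = a/R) gives f = kMa.
Hence a = g sinθ/(1+k) = 9.81×sin34.8°/1.9 = 2.947 m/s².
Starting from rest, L = ½at², so t = √(2L/a) = √(2×1.84/2.947) ≈ 1.12 s.

t ≈ 1.12 s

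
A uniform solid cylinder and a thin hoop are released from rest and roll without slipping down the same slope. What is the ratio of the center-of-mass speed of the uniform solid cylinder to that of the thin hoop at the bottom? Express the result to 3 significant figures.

Each satisfies Mgh = ½(1+k)Mv² with k = I/(MR²), so v ∝ 1/√(1+k).
For the uniform solid cylinder k = 0.5; for the thin hoop k = 1.
v₁/v₂ = √((1+k₂)/(1+k₁)) = √(2/1.5) ≈ 1.15.

v_ratio ≈ 1.15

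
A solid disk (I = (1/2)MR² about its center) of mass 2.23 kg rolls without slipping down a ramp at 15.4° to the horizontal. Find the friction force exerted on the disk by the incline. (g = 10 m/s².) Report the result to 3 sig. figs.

f ≈ 1.97 N

The moment of inertia is (1/2)MR², giving k ≡ I/(MR²) = 0.5.
Along the incline Mg sinθ − f = Ma, and torque about the center fR = Iα = kMR²(a/R) gives f = kMa.
Combining, a = g sinθ/(1+k) and f = kMa = kMg sinθ/(1+k).
f = 0.5 × 2.23 × 10 × sin15.4° / 1.5 ≈ 1.97 N.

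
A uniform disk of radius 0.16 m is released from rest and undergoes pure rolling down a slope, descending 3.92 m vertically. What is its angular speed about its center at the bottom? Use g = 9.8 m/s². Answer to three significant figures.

ω ≈ 44.7 rad/s

With I = (1/2)MR², the ratio k = I/(MR²) is 0.5.
Pure rolling means v = ωR; then KE = ½Mv² + ½I(v/R)² = ½(1+k)Mv² = (3/4)Mv².
Energy conservation Mgh = ½(1+k)Mv² gives v = √(2gh/(1+k)) = √(2 × 9.8 × 3.92 / 1.5) = 7.157 m/s.
Then ω = v/R = 7.157 / 0.16 ≈ 44.7 rad/s.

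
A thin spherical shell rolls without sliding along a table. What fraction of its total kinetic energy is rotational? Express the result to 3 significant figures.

fraction ≈ 0.400

With I = (2/3)MR², the ratio k = I/(MR²) is 2/3.
Since ω = v/R, the translational part is ½Mv² and the rotational part is ½I(v/R)² = ½kMv²; the total is ½(1+k)Mv².
The rotational fraction is therefore k/(1+k) = (2/3)/1.667 ≈ 0.400.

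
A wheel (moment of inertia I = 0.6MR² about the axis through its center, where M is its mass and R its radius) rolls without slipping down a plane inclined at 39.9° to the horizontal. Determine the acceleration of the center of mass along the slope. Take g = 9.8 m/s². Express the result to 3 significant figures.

a ≈ 3.93 m/s²

With I = 0.6MR², the ratio k = I/(MR²) is 0.6.
Translational: Mg sinθ − f = Ma. Rotational about the CM: fR = Iα = kMRa, so f = kMa.
Eliminating f: Mg sinθ = (1+k)Ma, so a = g sinθ/(1+k) = 9.8 × sin39.9° / 1.6 ≈ 3.93 m/s².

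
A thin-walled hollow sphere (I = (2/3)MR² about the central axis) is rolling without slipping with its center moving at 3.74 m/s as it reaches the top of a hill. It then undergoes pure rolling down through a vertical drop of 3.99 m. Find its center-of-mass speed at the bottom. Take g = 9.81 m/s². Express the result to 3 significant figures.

The moment of inertia is (2/3)MR², giving k ≡ I/(MR²) = 2/3.
Pure rolling means v = ωR; then KE = ½Mv² + ½I(v/R)² = ½(1+k)Mv² = (5/6)Mv².
Energy conservation: (5/6)Mv₀² + Mgh = (5/6)Mv², so v² = v₀² + 2gh/(1+k).
v = √(3.74² + 2×9.81×3.99/1.667) = √60.96 ≈ 7.81 m/s.

v ≈ 7.81 m/s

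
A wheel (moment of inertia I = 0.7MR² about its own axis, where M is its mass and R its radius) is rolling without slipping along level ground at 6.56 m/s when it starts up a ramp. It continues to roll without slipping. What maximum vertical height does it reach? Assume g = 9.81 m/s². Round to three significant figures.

h ≈ 3.73 m

Here I = 0.7MR², so the shape factor k = I/(MR²) = 0.7.
Pure rolling means v = ωR; then KE = ½Mv² + ½I(v/R)² = ½(1+k)Mv² = (17/20)Mv².
All of this converts to potential energy at the highest point: (17/20)Mv₀² = Mgh.
Thus h = (1+k)v₀²/(2g) = 1.7 × 6.56² / (2 × 9.81) ≈ 3.73 m.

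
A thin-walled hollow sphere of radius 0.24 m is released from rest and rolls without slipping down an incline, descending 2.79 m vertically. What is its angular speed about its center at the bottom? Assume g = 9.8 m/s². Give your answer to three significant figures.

For this body I = (2/3)MR², i.e. k = I/(MR²) = 2/3.
The rolling condition ω = v/R makes the rotational term ½I(v/R)² = ½kMv², so KE_total = ½(1+k)Mv² = (5/6)Mv².
Energy conservation Mgh = ½(1+k)Mv² gives v = √(2gh/(1+k)) = √(2 × 9.8 × 2.79 / 1.667) = 5.728 m/s.
The angular speed follows from ω = v/R = 5.728/0.24 ≈ 23.9 rad/s.

ω ≈ 23.9 rad/s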